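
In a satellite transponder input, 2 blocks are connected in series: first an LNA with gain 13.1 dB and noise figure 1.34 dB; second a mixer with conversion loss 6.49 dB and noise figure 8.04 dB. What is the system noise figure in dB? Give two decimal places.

2.11 dB

Convert to linear (a loss of L dB is a gain of −L dB): F_i = 10^(NF_i/10), G_i = 10^(G_i,dB/10)
  Stage 1: F_1 = 10^(1.34/10) = 1.361, G_1 = 10^(13.1/10) = 20.42
  Stage 2: F_2 = 10^(8.04/10) = 6.368, G_2 = 10^(−6.49/10) = 0.2244
Friis cascade:
  F = 1.361 + (6.368 − 1)/20.42 = 1.624
NF = 10 log₁₀(1.624) = 2.11 dB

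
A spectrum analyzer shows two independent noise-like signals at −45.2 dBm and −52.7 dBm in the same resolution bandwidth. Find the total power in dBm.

−44.5 dBm

Convert to linear, add, convert back:
P₁ = 3.02×10⁻⁸ W, P₂ = 5.37×10⁻⁹ W
P_tot = 3.56×10⁻⁸ W → 10 log₁₀(P_tot / 10⁻³) = −44.5 dBm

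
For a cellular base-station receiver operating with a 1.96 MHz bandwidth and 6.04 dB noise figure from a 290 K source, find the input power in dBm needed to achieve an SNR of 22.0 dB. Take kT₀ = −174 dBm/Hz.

Sensitivity = −174 + 10 log₁₀(B) + NF + SNR_min
= −174 + 62.92 + 6.04 + 22.0
= −83.04 dBm → −83.0 dBm

−83.0 dBm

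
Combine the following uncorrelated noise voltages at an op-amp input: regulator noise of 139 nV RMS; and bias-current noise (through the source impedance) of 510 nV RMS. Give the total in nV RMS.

529 nV

Uncorrelated sources add in power (mean-square): V_tot = √(ΣV_i²)
V_tot = √[(1.39×10⁻⁷)² + (5.10×10⁻⁷)²] = 5.29×10⁻⁷ V = 529 nV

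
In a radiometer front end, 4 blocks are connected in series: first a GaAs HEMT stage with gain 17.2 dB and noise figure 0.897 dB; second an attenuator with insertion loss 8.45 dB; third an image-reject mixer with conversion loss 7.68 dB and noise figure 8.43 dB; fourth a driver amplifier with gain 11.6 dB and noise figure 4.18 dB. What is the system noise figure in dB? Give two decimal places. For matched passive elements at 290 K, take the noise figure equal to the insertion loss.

Convert to linear (a loss of L dB is a gain of −L dB): F_i = 10^(NF_i/10), G_i = 10^(G_i,dB/10)
  Stage 1: F_1 = 10^(0.897/10) = 1.229, G_1 = 10^(17.2/10) = 52.48
  Stage 2: F_2 = 10^(8.45/10) = 6.998, G_2 = 10^(−8.45/10) = 0.1429
  Stage 3: F_3 = 10^(8.43/10) = 6.966, G_3 = 10^(−7.68/10) = 0.1706
  Stage 4: F_4 = 10^(4.18/10) = 2.618, G_4 = 10^(11.6/10) = 14.45
Friis cascade:
  F = 1.229 + (6.998 − 1)/52.48 + (6.966 − 1)/7.499 + (2.618 − 1)/1.279 = 3.404
NF = 10 log₁₀(3.404) = 5.32 dB

5.32 dB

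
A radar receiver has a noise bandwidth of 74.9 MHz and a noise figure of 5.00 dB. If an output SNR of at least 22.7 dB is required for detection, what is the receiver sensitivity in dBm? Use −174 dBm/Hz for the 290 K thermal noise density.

−67.6 dBm

Sensitivity = −174 + 10 log₁₀(B) + NF + SNR_min
= −174 + 78.74 + 5.00 + 22.7
= −67.56 dBm → −67.6 dBm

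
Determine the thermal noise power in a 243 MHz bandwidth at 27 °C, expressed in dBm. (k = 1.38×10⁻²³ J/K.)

T = 27 °C + 273.15 = 300.15 K
P_n = kTB = 1.38×10⁻²³ × 300.15 × 2.43×10⁸ = 1.01×10⁻¹² W
In dBm: 10 log₁₀(1.01×10⁻¹² / 10⁻³) = −90.0 dBm

−90.0 dBm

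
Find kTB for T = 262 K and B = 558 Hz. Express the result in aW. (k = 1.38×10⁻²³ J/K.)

2.02 aW

P_n = kTB = 1.38×10⁻²³ × 262 × 5.58×10² = 2.02×10⁻¹⁸ W = 2.02 aW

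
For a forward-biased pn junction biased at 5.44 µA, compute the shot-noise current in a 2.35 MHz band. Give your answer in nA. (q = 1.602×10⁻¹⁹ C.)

2.02 nA

I_n = √(2qI·B)
2qI·B = 2 × 1.602×10⁻¹⁹ × 5.44×10⁻⁶ × 2.35×10⁶ = 4.10×10⁻¹⁸ A²
I_n = √(4.10×10⁻¹⁸) = 2.02×10⁻⁹ A = 2.02 nA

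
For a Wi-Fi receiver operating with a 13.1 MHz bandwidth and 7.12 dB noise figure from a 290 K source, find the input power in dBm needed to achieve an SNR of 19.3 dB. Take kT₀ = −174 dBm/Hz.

Sensitivity = −174 + 10 log₁₀(B) + NF + SNR_min
= −174 + 71.17 + 7.12 + 19.3
= −76.41 dBm → −76.4 dBm

−76.4 dBm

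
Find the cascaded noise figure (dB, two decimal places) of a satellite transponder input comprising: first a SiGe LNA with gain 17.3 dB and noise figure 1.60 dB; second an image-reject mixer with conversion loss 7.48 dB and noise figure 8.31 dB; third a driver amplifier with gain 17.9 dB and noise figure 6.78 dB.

Convert to linear (a loss of L dB is a gain of −L dB): F_i = 10^(NF_i/10), G_i = 10^(G_i,dB/10)
  Stage 1: F_1 = 10^(1.60/10) = 1.445, G_1 = 10^(17.3/10) = 53.70
  Stage 2: F_2 = 10^(8.31/10) = 6.776, G_2 = 10^(−7.48/10) = 0.1786
  Stage 3: F_3 = 10^(6.78/10) = 4.764, G_3 = 10^(17.9/10) = 61.66
Friis cascade:
  F = 1.445 + (6.776 − 1)/53.70 + (4.764 − 1)/9.594 = 1.945
NF = 10 log₁₀(1.945) = 2.89 dB

2.89 dB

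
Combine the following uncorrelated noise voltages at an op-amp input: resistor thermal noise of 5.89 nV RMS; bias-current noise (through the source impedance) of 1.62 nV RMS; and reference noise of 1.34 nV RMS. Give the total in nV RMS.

Uncorrelated sources add in power (mean-square): V_tot = √(ΣV_i²)
V_tot = √[(5.89×10⁻⁹)² + (1.62×10⁻⁹)² + (1.34×10⁻⁹)²] = 6.25×10⁻⁹ V = 6.25 nV

6.25 nV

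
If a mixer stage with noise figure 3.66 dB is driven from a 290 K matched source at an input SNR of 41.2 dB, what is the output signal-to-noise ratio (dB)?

37.54 dB

By definition F = SNR_in/SNR_out, so in dB: SNR_out = SNR_in − NF
SNR_out = 41.2 − 3.66 = 37.54 dB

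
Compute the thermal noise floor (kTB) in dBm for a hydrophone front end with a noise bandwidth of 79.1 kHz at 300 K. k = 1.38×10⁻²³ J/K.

P_n = kTB = 1.38×10⁻²³ × 300 × 7.91×10⁴ = 3.27×10⁻¹⁶ W
In dBm: 10 log₁₀(3.27×10⁻¹⁶ / 10⁻³) = −124.8 dBm

−124.8 dBm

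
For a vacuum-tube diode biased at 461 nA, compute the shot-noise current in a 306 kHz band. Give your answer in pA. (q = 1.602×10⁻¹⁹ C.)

I_n = √(2qI·B)
2qI·B = 2 × 1.602×10⁻¹⁹ × 4.61×10⁻⁷ × 3.06×10⁵ = 4.52×10⁻²⁰ A²
I_n = √(4.52×10⁻²⁰) = 2.13×10⁻¹⁰ A = 213 pA

213 pA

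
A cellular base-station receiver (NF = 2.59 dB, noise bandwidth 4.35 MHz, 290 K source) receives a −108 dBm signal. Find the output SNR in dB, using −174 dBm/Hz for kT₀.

Noise floor: N = −174 + 10 log₁₀(B) + NF
10 log₁₀(4.35×10⁶) = 66.38 dB
N = −174 + 66.38 + 2.59 = −105.03 dBm
SNR = P_sig − N = −108 − (−105.03) = −2.97 dB → −3.0 dB

−3.0 dB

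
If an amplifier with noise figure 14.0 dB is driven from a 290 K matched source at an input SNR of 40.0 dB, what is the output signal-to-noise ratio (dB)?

By definition F = SNR_in/SNR_out, so in dB: SNR_out = SNR_in − NF
SNR_out = 40.0 − 14.0 = 26.0 dB

26.0 dB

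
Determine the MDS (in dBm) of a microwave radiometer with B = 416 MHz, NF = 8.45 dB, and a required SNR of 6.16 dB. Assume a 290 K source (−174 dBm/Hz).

−73.2 dBm

Sensitivity = −174 + 10 log₁₀(B) + NF + SNR_min
= −174 + 86.19 + 8.45 + 6.16
= −73.20 dBm → −73.2 dBm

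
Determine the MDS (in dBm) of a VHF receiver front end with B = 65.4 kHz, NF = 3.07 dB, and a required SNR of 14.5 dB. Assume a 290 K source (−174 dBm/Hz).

Sensitivity = −174 + 10 log₁₀(B) + NF + SNR_min
= −174 + 48.16 + 3.07 + 14.5
= −108.27 dBm → −108.3 dBm

−108.3 dBm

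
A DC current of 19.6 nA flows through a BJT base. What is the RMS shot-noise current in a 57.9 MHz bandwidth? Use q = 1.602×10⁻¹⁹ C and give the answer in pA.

I_n = √(2qI·B)
2qI·B = 2 × 1.602×10⁻¹⁹ × 1.96×10⁻⁸ × 5.79×10⁷ = 3.64×10⁻¹⁹ A²
I_n = √(3.64×10⁻¹⁹) = 6.03×10⁻¹⁰ A = 603 pA

603 pA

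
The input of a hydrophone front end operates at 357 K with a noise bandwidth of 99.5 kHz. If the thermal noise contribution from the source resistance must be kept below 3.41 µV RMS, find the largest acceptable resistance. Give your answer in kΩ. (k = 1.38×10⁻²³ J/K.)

5.93 kΩ

Johnson–Nyquist: V_n = √(4kTRB) ⇒ R = V_n² / (4kTB)
4kTB = 4 × 1.38×10⁻²³ × 357 × 9.95×10⁴ = 1.96×10⁻¹⁵
R = (3.41×10⁻⁶)² / 1.96×10⁻¹⁵ = 5.93×10³ Ω = 5.93 kΩ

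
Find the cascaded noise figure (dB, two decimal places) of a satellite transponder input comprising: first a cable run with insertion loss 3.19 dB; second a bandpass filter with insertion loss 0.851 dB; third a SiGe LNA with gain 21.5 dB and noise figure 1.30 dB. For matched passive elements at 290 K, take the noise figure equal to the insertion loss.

5.34 dB

Convert to linear (a loss of L dB is a gain of −L dB): F_i = 10^(NF_i/10), G_i = 10^(G_i,dB/10)
  Stage 1: F_1 = 10^(3.19/10) = 2.084, G_1 = 10^(−3.19/10) = 0.4797
  Stage 2: F_2 = 10^(0.851/10) = 1.216, G_2 = 10^(−0.851/10) = 0.8221
  Stage 3: F_3 = 10^(1.30/10) = 1.349, G_3 = 10^(21.5/10) = 141.3
Friis cascade:
  F = 2.084 + (1.216 − 1)/0.4797 + (1.349 − 1)/0.3944 = 3.421
NF = 10 log₁₀(3.421) = 5.34 dB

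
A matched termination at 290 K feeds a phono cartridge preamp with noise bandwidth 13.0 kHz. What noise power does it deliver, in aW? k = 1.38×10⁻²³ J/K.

P_n = kTB = 1.38×10⁻²³ × 290 × 1.30×10⁴ = 5.20×10⁻¹⁷ W = 52.0 aW

52.0 aW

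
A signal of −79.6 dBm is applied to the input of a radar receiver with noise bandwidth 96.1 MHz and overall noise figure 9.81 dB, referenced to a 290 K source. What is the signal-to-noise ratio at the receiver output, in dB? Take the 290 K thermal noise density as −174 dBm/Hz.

Noise floor: N = −174 + 10 log₁₀(B) + NF
10 log₁₀(9.61×10⁷) = 79.83 dB
N = −174 + 79.83 + 9.81 = −84.36 dBm
SNR = P_sig − N = −79.6 − (−84.36) = 4.76 dB → 4.8 dB

4.8 dB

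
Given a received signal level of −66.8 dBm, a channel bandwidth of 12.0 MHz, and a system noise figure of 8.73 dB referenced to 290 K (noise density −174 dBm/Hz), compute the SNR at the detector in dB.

27.7 dB

Noise floor: N = −174 + 10 log₁₀(B) + NF
10 log₁₀(1.20×10⁷) = 70.79 dB
N = −174 + 70.79 + 8.73 = −94.48 dBm
SNR = P_sig − N = −66.8 − (−94.48) = 27.68 dB → 27.7 dB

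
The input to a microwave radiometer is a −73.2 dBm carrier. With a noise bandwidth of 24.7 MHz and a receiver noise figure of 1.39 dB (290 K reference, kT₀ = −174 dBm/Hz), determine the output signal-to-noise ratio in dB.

25.5 dB

Noise floor: N = −174 + 10 log₁₀(B) + NF
10 log₁₀(2.47×10⁷) = 73.93 dB
N = −174 + 73.93 + 1.39 = −98.68 dBm
SNR = P_sig − N = −73.2 − (−98.68) = 25.48 dB → 25.5 dB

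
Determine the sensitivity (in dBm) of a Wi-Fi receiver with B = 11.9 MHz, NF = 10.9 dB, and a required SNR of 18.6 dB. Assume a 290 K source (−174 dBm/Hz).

−73.7 dBm

Sensitivity = −174 + 10 log₁₀(B) + NF + SNR_min
= −174 + 70.76 + 10.9 + 18.6
= −73.74 dBm → −73.7 dBm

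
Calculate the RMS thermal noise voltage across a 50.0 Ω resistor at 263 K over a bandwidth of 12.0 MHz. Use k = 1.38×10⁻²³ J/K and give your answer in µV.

V_n = √(4kTRB)
4kTRB = 4 × 1.38×10⁻²³ × 263 × 5.00×10¹ × 1.20×10⁷ = 8.71×10⁻¹² V²
V_n = √(8.71×10⁻¹²) = 2.95×10⁻⁶ V = 2.95 µV

2.95 µV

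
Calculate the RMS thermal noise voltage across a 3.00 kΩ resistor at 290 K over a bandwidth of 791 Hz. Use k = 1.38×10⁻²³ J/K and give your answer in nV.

V_n = √(4kTRB)
4kTRB = 4 × 1.38×10⁻²³ × 290 × 3.00×10³ × 7.91×10² = 3.80×10⁻¹⁴ V²
V_n = √(3.80×10⁻¹⁴) = 1.95×10⁻⁷ V = 195 nV

195 nV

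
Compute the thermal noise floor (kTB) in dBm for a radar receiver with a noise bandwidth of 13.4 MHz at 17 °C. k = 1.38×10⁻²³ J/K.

T = 17 °C + 273.15 = 290.15 K
P_n = kTB = 1.38×10⁻²³ × 290.15 × 1.34×10⁷ = 5.37×10⁻¹⁴ W
In dBm: 10 log₁₀(5.37×10⁻¹⁴ / 10⁻³) = −102.7 dBm

−102.7 dBm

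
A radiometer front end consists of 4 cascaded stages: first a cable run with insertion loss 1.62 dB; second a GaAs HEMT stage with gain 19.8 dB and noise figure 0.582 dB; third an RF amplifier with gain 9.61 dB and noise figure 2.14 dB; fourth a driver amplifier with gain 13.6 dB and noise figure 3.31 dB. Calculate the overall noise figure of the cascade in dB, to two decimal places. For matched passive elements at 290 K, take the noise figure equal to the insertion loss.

2.23 dB

Convert to linear (a loss of L dB is a gain of −L dB): F_i = 10^(NF_i/10), G_i = 10^(G_i,dB/10)
  Stage 1: F_1 = 10^(1.62/10) = 1.452, G_1 = 10^(−1.62/10) = 0.6887
  Stage 2: F_2 = 10^(0.582/10) = 1.143, G_2 = 10^(19.8/10) = 95.50
  Stage 3: F_3 = 10^(2.14/10) = 1.637, G_3 = 10^(9.61/10) = 9.141
  Stage 4: F_4 = 10^(3.31/10) = 2.143, G_4 = 10^(13.6/10) = 22.91
Friis cascade:
  F = 1.452 + (1.143 − 1)/0.6887 + (1.637 − 1)/65.77 + (2.143 − 1)/601.2 = 1.672
NF = 10 log₁₀(1.672) = 2.23 dB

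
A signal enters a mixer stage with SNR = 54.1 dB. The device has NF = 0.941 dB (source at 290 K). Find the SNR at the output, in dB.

By definition F = SNR_in/SNR_out, so in dB: SNR_out = SNR_in − NF
SNR_out = 54.1 − 0.941 = 53.159 dB

53.159 dB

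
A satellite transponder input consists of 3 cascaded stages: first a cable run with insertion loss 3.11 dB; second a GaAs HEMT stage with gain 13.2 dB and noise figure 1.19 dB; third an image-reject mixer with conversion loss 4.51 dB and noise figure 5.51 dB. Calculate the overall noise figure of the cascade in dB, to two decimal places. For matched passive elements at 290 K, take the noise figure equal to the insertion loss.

Convert to linear (a loss of L dB is a gain of −L dB): F_i = 10^(NF_i/10), G_i = 10^(G_i,dB/10)
  Stage 1: F_1 = 10^(3.11/10) = 2.046, G_1 = 10^(−3.11/10) = 0.4887
  Stage 2: F_2 = 10^(1.19/10) = 1.315, G_2 = 10^(13.2/10) = 20.89
  Stage 3: F_3 = 10^(5.51/10) = 3.556, G_3 = 10^(−4.51/10) = 0.3540
Friis cascade:
  F = 2.046 + (1.315 − 1)/0.4887 + (3.556 − 1)/10.21 = 2.942
NF = 10 log₁₀(2.942) = 4.69 dB

4.69 dB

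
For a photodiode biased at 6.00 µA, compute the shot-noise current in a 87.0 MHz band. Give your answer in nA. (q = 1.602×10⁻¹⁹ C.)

12.9 nA

I_n = √(2qI·B)
2qI·B = 2 × 1.602×10⁻¹⁹ × 6.00×10⁻⁶ × 8.70×10⁷ = 1.67×10⁻¹⁶ A²
I_n = √(1.67×10⁻¹⁶) = 1.29×10⁻⁸ A = 12.9 nA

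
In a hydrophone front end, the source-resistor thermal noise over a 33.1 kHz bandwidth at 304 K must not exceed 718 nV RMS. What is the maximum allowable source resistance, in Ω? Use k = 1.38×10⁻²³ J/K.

Johnson–Nyquist: V_n = √(4kTRB) ⇒ R = V_n² / (4kTB)
4kTB = 4 × 1.38×10⁻²³ × 304 × 3.31×10⁴ = 5.55×10⁻¹⁶
R = (7.18×10⁻⁷)² / 5.55×10⁻¹⁶ = 9.28×10² Ω = 928 Ω

928 Ω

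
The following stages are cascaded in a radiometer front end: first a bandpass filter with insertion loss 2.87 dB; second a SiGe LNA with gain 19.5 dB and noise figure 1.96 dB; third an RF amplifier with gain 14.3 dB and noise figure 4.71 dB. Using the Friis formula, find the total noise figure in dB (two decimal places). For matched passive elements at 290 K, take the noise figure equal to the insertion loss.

Convert to linear (a loss of L dB is a gain of −L dB): F_i = 10^(NF_i/10), G_i = 10^(G_i,dB/10)
  Stage 1: F_1 = 10^(2.87/10) = 1.936, G_1 = 10^(−2.87/10) = 0.5164
  Stage 2: F_2 = 10^(1.96/10) = 1.570, G_2 = 10^(19.5/10) = 89.13
  Stage 3: F_3 = 10^(4.71/10) = 2.958, G_3 = 10^(14.3/10) = 26.92
Friis cascade:
  F = 1.936 + (1.570 − 1)/0.5164 + (2.958 − 1)/46.03 = 3.083
NF = 10 log₁₀(3.083) = 4.89 dB

4.89 dB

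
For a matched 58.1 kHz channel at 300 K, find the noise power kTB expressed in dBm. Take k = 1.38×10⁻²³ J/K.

P_n = kTB = 1.38×10⁻²³ × 300 × 5.81×10⁴ = 2.41×10⁻¹⁶ W
In dBm: 10 log₁₀(2.41×10⁻¹⁶ / 10⁻³) = −126.2 dBm

−126.2 dBm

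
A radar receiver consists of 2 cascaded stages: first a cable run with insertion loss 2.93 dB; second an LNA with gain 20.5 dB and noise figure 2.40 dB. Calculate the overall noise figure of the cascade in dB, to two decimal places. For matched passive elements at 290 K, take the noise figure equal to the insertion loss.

Convert to linear (a loss of L dB is a gain of −L dB): F_i = 10^(NF_i/10), G_i = 10^(G_i,dB/10)
  Stage 1: F_1 = 10^(2.93/10) = 1.963, G_1 = 10^(−2.93/10) = 0.5093
  Stage 2: F_2 = 10^(2.40/10) = 1.738, G_2 = 10^(20.5/10) = 112.2
Friis cascade:
  F = 1.963 + (1.738 − 1)/0.5093 = 3.412
NF = 10 log₁₀(3.412) = 5.33 dB

5.33 dB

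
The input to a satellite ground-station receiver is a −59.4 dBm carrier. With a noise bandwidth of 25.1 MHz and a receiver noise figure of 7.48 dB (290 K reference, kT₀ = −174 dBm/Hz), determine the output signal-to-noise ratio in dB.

Noise floor: N = −174 + 10 log₁₀(B) + NF
10 log₁₀(2.51×10⁷) = 74 dB
N = −174 + 74 + 7.48 = −92.52 dBm
SNR = P_sig − N = −59.4 − (−92.52) = 33.12 dB → 33.1 dB

33.1 dB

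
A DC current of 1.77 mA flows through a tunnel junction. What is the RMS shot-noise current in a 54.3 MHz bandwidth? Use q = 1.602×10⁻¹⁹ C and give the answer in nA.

175 nA

I_n = √(2qI·B)
2qI·B = 2 × 1.602×10⁻¹⁹ × 1.77×10⁻³ × 5.43×10⁷ = 3.08×10⁻¹⁴ A²
I_n = √(3.08×10⁻¹⁴) = 1.75×10⁻⁷ A = 175 nA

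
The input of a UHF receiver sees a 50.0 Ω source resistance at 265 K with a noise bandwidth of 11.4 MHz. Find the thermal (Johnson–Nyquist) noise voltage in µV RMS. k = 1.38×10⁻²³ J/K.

V_n = √(4kTRB)
4kTRB = 4 × 1.38×10⁻²³ × 265 × 5.00×10¹ × 1.14×10⁷ = 8.34×10⁻¹² V²
V_n = √(8.34×10⁻¹²) = 2.89×10⁻⁶ V = 2.89 µV

2.89 µV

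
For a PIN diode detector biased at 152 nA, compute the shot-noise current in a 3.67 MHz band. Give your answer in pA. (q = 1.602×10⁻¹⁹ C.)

I_n = √(2qI·B)
2qI·B = 2 × 1.602×10⁻¹⁹ × 1.52×10⁻⁷ × 3.67×10⁶ = 1.79×10⁻¹⁹ A²
I_n = √(1.79×10⁻¹⁹) = 4.23×10⁻¹⁰ A = 423 pA

423 pA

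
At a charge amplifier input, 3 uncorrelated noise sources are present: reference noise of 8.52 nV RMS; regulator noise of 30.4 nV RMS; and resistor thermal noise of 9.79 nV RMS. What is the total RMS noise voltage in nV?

Uncorrelated sources add in power (mean-square): V_tot = √(ΣV_i²)
V_tot = √[(8.52×10⁻⁹)² + (3.04×10⁻⁸)² + (9.79×10⁻⁹)²] = 3.31×10⁻⁸ V = 33.1 nV

33.1 nV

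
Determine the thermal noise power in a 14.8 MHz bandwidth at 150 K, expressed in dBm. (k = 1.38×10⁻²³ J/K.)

P_n = kTB = 1.38×10⁻²³ × 150 × 1.48×10⁷ = 3.06×10⁻¹⁴ W
In dBm: 10 log₁₀(3.06×10⁻¹⁴ / 10⁻³) = −105.1 dBm

−105.1 dBm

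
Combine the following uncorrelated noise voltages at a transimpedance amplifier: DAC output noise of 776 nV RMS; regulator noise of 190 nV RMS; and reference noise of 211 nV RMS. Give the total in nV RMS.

826 nV

Uncorrelated sources add in power (mean-square): V_tot = √(ΣV_i²)
V_tot = √[(7.76×10⁻⁷)² + (1.90×10⁻⁷)² + (2.11×10⁻⁷)²] = 8.26×10⁻⁷ V = 826 nV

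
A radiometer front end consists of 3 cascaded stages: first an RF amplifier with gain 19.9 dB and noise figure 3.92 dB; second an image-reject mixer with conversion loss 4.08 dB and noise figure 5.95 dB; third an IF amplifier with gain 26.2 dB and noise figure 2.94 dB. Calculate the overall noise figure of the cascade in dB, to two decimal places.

Convert to linear (a loss of L dB is a gain of −L dB): F_i = 10^(NF_i/10), G_i = 10^(G_i,dB/10)
  Stage 1: F_1 = 10^(3.92/10) = 2.466, G_1 = 10^(19.9/10) = 97.72
  Stage 2: F_2 = 10^(5.95/10) = 3.936, G_2 = 10^(−4.08/10) = 0.3908
  Stage 3: F_3 = 10^(2.94/10) = 1.968, G_3 = 10^(26.2/10) = 416.9
Friis cascade:
  F = 2.466 + (3.936 − 1)/97.72 + (1.968 − 1)/38.19 = 2.521
NF = 10 log₁₀(2.521) = 4.02 dB

4.02 dB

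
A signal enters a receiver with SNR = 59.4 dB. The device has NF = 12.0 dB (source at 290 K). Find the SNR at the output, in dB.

By definition F = SNR_in/SNR_out, so in dB: SNR_out = SNR_in − NF
SNR_out = 59.4 − 12.0 = 47.4 dB

47.4 dB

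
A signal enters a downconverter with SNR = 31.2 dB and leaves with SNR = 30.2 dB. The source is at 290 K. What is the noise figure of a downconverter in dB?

NF (dB) = SNR_in(dB) − SNR_out(dB) when the source is at T₀
NF = 31.2 − 30.2 = 1.0 dB

1.0 dB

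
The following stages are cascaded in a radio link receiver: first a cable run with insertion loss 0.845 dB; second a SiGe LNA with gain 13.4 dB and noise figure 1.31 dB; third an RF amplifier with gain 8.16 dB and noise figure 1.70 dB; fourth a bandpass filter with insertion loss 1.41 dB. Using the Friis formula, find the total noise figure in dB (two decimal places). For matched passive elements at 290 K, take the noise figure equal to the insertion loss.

Convert to linear (a loss of L dB is a gain of −L dB): F_i = 10^(NF_i/10), G_i = 10^(G_i,dB/10)
  Stage 1: F_1 = 10^(0.845/10) = 1.215, G_1 = 10^(−0.845/10) = 0.8232
  Stage 2: F_2 = 10^(1.31/10) = 1.352, G_2 = 10^(13.4/10) = 21.88
  Stage 3: F_3 = 10^(1.70/10) = 1.479, G_3 = 10^(8.16/10) = 6.546
  Stage 4: F_4 = 10^(1.41/10) = 1.384, G_4 = 10^(−1.41/10) = 0.7228
Friis cascade:
  F = 1.215 + (1.352 − 1)/0.8232 + (1.479 − 1)/18.01 + (1.384 − 1)/117.9 = 1.672
NF = 10 log₁₀(1.672) = 2.23 dB

2.23 dB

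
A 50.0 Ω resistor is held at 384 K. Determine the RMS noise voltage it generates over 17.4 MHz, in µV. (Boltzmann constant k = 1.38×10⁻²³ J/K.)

4.29 µV

V_n = √(4kTRB)
4kTRB = 4 × 1.38×10⁻²³ × 384 × 5.00×10¹ × 1.74×10⁷ = 1.84×10⁻¹¹ V²
V_n = √(1.84×10⁻¹¹) = 4.29×10⁻⁶ V = 4.29 µV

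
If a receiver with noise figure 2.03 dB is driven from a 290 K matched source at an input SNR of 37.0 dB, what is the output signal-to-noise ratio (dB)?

By definition F = SNR_in/SNR_out, so in dB: SNR_out = SNR_in − NF
SNR_out = 37.0 − 2.03 = 34.97 dB

34.97 dB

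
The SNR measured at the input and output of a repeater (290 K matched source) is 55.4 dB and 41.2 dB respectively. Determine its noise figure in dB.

NF (dB) = SNR_in(dB) − SNR_out(dB) when the source is at T₀
NF = 55.4 − 41.2 = 14.2 dB

14.2 dB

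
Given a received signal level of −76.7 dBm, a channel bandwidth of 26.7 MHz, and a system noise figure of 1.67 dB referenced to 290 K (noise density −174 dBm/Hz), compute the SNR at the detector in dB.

21.4 dB

Noise floor: N = −174 + 10 log₁₀(B) + NF
10 log₁₀(2.67×10⁷) = 74.27 dB
N = −174 + 74.27 + 1.67 = −98.06 dBm
SNR = P_sig − N = −76.7 − (−98.06) = 21.36 dB → 21.4 dB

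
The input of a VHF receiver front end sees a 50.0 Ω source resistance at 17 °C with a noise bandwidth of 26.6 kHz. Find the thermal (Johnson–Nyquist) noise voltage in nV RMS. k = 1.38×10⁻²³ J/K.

146 nV

T = 17 °C + 273.15 = 290.15 K
V_n = √(4kTRB)
4kTRB = 4 × 1.38×10⁻²³ × 290.15 × 5.00×10¹ × 2.66×10⁴ = 2.13×10⁻¹⁴ V²
V_n = √(2.13×10⁻¹⁴) = 1.46×10⁻⁷ V = 146 nV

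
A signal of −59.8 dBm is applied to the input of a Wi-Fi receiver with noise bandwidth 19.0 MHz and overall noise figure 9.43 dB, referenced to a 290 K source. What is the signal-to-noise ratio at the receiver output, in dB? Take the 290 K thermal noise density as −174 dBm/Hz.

Noise floor: N = −174 + 10 log₁₀(B) + NF
10 log₁₀(1.90×10⁷) = 72.79 dB
N = −174 + 72.79 + 9.43 = −91.78 dBm
SNR = P_sig − N = −59.8 − (−91.78) = 31.98 dB → 32.0 dB

32.0 dB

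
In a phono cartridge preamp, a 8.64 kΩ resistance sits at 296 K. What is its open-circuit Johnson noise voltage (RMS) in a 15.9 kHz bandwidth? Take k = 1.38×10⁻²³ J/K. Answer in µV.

1.50 µV

V_n = √(4kTRB)
4kTRB = 4 × 1.38×10⁻²³ × 296 × 8.64×10³ × 1.59×10⁴ = 2.24×10⁻¹² V²
V_n = √(2.24×10⁻¹²) = 1.50×10⁻⁶ V = 1.50 µV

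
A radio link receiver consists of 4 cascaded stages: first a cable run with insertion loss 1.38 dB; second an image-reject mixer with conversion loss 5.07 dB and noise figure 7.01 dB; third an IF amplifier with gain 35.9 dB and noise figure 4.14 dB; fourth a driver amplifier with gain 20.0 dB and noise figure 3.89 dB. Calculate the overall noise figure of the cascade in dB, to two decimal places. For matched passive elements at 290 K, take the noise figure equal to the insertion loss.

11.44 dB

Convert to linear (a loss of L dB is a gain of −L dB): F_i = 10^(NF_i/10), G_i = 10^(G_i,dB/10)
  Stage 1: F_1 = 10^(1.38/10) = 1.374, G_1 = 10^(−1.38/10) = 0.7278
  Stage 2: F_2 = 10^(7.01/10) = 5.023, G_2 = 10^(−5.07/10) = 0.3112
  Stage 3: F_3 = 10^(4.14/10) = 2.594, G_3 = 10^(35.9/10) = 3890
  Stage 4: F_4 = 10^(3.89/10) = 2.449, G_4 = 10^(20.0/10) = 100.0
Friis cascade:
  F = 1.374 + (5.023 − 1)/0.7278 + (2.594 − 1)/0.2265 + (2.449 − 1)/881.0 = 13.94
NF = 10 log₁₀(13.94) = 11.44 dB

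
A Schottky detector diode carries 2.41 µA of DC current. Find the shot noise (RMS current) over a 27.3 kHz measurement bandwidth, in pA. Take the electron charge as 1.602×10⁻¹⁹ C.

145 pA

I_n = √(2qI·B)
2qI·B = 2 × 1.602×10⁻¹⁹ × 2.41×10⁻⁶ × 2.73×10⁴ = 2.11×10⁻²⁰ A²
I_n = √(2.11×10⁻²⁰) = 1.45×10⁻¹⁰ A = 145 pA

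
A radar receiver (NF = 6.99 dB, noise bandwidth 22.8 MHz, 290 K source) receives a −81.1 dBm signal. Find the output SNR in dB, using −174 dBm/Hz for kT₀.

Noise floor: N = −174 + 10 log₁₀(B) + NF
10 log₁₀(2.28×10⁷) = 73.58 dB
N = −174 + 73.58 + 6.99 = −93.43 dBm
SNR = P_sig − N = −81.1 − (−93.43) = 12.33 dB → 12.3 dB

12.3 dB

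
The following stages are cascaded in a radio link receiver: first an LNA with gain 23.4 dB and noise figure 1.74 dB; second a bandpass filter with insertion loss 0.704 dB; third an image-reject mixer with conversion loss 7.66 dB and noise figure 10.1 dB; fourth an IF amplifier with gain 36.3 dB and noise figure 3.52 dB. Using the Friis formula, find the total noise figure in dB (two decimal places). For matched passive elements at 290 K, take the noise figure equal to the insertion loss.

1.99 dB

Convert to linear (a loss of L dB is a gain of −L dB): F_i = 10^(NF_i/10), G_i = 10^(G_i,dB/10)
  Stage 1: F_1 = 10^(1.74/10) = 1.493, G_1 = 10^(23.4/10) = 218.8
  Stage 2: F_2 = 10^(0.704/10) = 1.176, G_2 = 10^(−0.704/10) = 0.8504
  Stage 3: F_3 = 10^(10.1/10) = 10.23, G_3 = 10^(−7.66/10) = 0.1714
  Stage 4: F_4 = 10^(3.52/10) = 2.249, G_4 = 10^(36.3/10) = 4266
Friis cascade:
  F = 1.493 + (1.176 − 1)/218.8 + (10.23 − 1)/186.0 + (2.249 − 1)/31.89 = 1.582
NF = 10 log₁₀(1.582) = 1.99 dB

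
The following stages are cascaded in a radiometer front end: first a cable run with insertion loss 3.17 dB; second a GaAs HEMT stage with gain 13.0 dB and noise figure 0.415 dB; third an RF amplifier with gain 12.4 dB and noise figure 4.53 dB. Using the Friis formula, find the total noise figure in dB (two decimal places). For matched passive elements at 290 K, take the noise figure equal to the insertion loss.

3.93 dB

Convert to linear (a loss of L dB is a gain of −L dB): F_i = 10^(NF_i/10), G_i = 10^(G_i,dB/10)
  Stage 1: F_1 = 10^(3.17/10) = 2.075, G_1 = 10^(−3.17/10) = 0.4819
  Stage 2: F_2 = 10^(0.415/10) = 1.100, G_2 = 10^(13.0/10) = 19.95
  Stage 3: F_3 = 10^(4.53/10) = 2.838, G_3 = 10^(12.4/10) = 17.38
Friis cascade:
  F = 2.075 + (1.100 − 1)/0.4819 + (2.838 − 1)/9.616 = 2.474
NF = 10 log₁₀(2.474) = 3.93 dB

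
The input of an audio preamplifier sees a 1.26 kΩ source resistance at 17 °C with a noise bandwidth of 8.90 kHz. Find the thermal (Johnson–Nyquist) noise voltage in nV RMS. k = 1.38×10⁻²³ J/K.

424 nV

T = 17 °C + 273.15 = 290.15 K
V_n = √(4kTRB)
4kTRB = 4 × 1.38×10⁻²³ × 290.15 × 1.26×10³ × 8.90×10³ = 1.80×10⁻¹³ V²
V_n = √(1.80×10⁻¹³) = 4.24×10⁻⁷ V = 424 nV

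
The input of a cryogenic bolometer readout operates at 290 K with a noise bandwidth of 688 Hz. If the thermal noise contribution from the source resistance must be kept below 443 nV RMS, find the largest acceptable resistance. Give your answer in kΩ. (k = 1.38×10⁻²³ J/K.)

17.8 kΩ

Johnson–Nyquist: V_n = √(4kTRB) ⇒ R = V_n² / (4kTB)
4kTB = 4 × 1.38×10⁻²³ × 290 × 6.88×10² = 1.10×10⁻¹⁷
R = (4.43×10⁻⁷)² / 1.10×10⁻¹⁷ = 1.78×10⁴ Ω = 17.8 kΩ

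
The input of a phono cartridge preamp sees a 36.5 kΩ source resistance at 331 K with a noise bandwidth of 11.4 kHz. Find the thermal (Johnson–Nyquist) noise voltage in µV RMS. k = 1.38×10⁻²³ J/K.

V_n = √(4kTRB)
4kTRB = 4 × 1.38×10⁻²³ × 331 × 3.65×10⁴ × 1.14×10⁴ = 7.60×10⁻¹² V²
V_n = √(7.60×10⁻¹²) = 2.76×10⁻⁶ V = 2.76 µV

2.76 µV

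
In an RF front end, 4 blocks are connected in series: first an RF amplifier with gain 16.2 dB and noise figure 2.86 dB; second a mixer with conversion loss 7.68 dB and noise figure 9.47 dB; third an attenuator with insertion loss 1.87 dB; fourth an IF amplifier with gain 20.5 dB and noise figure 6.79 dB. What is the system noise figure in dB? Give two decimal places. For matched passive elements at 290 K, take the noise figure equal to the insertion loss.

4.79 dB

Convert to linear (a loss of L dB is a gain of −L dB): F_i = 10^(NF_i/10), G_i = 10^(G_i,dB/10)
  Stage 1: F_1 = 10^(2.86/10) = 1.932, G_1 = 10^(16.2/10) = 41.69
  Stage 2: F_2 = 10^(9.47/10) = 8.851, G_2 = 10^(−7.68/10) = 0.1706
  Stage 3: F_3 = 10^(1.87/10) = 1.538, G_3 = 10^(−1.87/10) = 0.6501
  Stage 4: F_4 = 10^(6.79/10) = 4.775, G_4 = 10^(20.5/10) = 112.2
Friis cascade:
  F = 1.932 + (8.851 − 1)/41.69 + (1.538 − 1)/7.112 + (4.775 − 1)/4.624 = 3.012
NF = 10 log₁₀(3.012) = 4.79 dB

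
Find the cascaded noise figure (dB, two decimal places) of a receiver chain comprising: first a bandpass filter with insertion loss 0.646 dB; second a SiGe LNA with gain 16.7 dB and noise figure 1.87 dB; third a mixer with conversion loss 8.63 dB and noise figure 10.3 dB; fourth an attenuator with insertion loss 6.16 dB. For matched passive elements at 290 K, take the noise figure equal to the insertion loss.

4.14 dB

Convert to linear (a loss of L dB is a gain of −L dB): F_i = 10^(NF_i/10), G_i = 10^(G_i,dB/10)
  Stage 1: F_1 = 10^(0.646/10) = 1.160, G_1 = 10^(−0.646/10) = 0.8618
  Stage 2: F_2 = 10^(1.87/10) = 1.538, G_2 = 10^(16.7/10) = 46.77
  Stage 3: F_3 = 10^(10.3/10) = 10.72, G_3 = 10^(−8.63/10) = 0.1371
  Stage 4: F_4 = 10^(6.16/10) = 4.130, G_4 = 10^(−6.16/10) = 0.2421
Friis cascade:
  F = 1.160 + (1.538 − 1)/0.8618 + (10.72 − 1)/40.31 + (4.130 − 1)/5.526 = 2.592
NF = 10 log₁₀(2.592) = 4.14 dB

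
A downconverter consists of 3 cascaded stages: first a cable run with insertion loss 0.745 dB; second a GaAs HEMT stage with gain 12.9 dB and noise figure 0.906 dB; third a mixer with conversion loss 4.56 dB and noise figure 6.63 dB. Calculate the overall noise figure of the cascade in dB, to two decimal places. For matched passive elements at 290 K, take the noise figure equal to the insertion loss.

2.26 dB

Convert to linear (a loss of L dB is a gain of −L dB): F_i = 10^(NF_i/10), G_i = 10^(G_i,dB/10)
  Stage 1: F_1 = 10^(0.745/10) = 1.187, G_1 = 10^(−0.745/10) = 0.8424
  Stage 2: F_2 = 10^(0.906/10) = 1.232, G_2 = 10^(12.9/10) = 19.50
  Stage 3: F_3 = 10^(6.63/10) = 4.603, G_3 = 10^(−4.56/10) = 0.3499
Friis cascade:
  F = 1.187 + (1.232 − 1)/0.8424 + (4.603 − 1)/16.42 = 1.682
NF = 10 log₁₀(1.682) = 2.26 dB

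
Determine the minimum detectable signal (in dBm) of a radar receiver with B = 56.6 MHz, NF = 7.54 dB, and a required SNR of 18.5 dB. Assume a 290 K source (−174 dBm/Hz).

−70.4 dBm

Sensitivity = −174 + 10 log₁₀(B) + NF + SNR_min
= −174 + 77.53 + 7.54 + 18.5
= −70.43 dBm → −70.4 dBm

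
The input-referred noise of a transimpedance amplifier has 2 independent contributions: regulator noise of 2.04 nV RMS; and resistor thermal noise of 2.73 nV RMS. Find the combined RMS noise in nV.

3.41 nV

Uncorrelated sources add in power (mean-square): V_tot = √(ΣV_i²)
V_tot = √[(2.04×10⁻⁹)² + (2.73×10⁻⁹)²] = 3.41×10⁻⁹ V = 3.41 nV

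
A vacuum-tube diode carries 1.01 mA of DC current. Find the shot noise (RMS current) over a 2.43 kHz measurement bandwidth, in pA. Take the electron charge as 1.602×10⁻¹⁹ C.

887 pA

I_n = √(2qI·B)
2qI·B = 2 × 1.602×10⁻¹⁹ × 1.01×10⁻³ × 2.43×10³ = 7.86×10⁻¹⁹ A²
I_n = √(7.86×10⁻¹⁹) = 8.87×10⁻¹⁰ A = 887 pA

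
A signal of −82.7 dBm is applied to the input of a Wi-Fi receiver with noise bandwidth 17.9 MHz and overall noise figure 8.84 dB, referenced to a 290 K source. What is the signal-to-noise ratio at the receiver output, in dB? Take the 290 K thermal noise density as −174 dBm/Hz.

9.9 dB

Noise floor: N = −174 + 10 log₁₀(B) + NF
10 log₁₀(1.79×10⁷) = 72.53 dB
N = −174 + 72.53 + 8.84 = −92.63 dBm
SNR = P_sig − N = −82.7 − (−92.63) = 9.93 dB → 9.9 dB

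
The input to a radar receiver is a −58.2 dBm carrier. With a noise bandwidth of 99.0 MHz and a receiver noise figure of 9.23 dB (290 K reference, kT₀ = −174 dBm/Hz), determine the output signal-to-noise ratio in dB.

Noise floor: N = −174 + 10 log₁₀(B) + NF
10 log₁₀(9.90×10⁷) = 79.96 dB
N = −174 + 79.96 + 9.23 = −84.81 dBm
SNR = P_sig − N = −58.2 − (−84.81) = 26.61 dB → 26.6 dB

26.6 dB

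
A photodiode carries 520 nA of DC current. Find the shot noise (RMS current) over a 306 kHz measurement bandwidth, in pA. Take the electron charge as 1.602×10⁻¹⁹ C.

I_n = √(2qI·B)
2qI·B = 2 × 1.602×10⁻¹⁹ × 5.20×10⁻⁷ × 3.06×10⁵ = 5.10×10⁻²⁰ A²
I_n = √(5.10×10⁻²⁰) = 2.26×10⁻¹⁰ A = 226 pA

226 pA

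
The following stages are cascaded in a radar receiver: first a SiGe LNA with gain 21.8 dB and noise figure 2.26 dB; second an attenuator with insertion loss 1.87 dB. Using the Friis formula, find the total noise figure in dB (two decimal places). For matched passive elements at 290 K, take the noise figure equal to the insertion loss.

Convert to linear (a loss of L dB is a gain of −L dB): F_i = 10^(NF_i/10), G_i = 10^(G_i,dB/10)
  Stage 1: F_1 = 10^(2.26/10) = 1.683, G_1 = 10^(21.8/10) = 151.4
  Stage 2: F_2 = 10^(1.87/10) = 1.538, G_2 = 10^(−1.87/10) = 0.6501
Friis cascade:
  F = 1.683 + (1.538 − 1)/151.4 = 1.686
NF = 10 log₁₀(1.686) = 2.27 dB

2.27 dB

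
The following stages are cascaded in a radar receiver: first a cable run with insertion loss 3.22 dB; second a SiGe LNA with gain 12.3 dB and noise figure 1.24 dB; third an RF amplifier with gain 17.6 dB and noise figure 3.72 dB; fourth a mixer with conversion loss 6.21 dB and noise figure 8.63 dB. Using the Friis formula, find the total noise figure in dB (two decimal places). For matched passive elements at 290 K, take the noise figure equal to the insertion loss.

Convert to linear (a loss of L dB is a gain of −L dB): F_i = 10^(NF_i/10), G_i = 10^(G_i,dB/10)
  Stage 1: F_1 = 10^(3.22/10) = 2.099, G_1 = 10^(−3.22/10) = 0.4764
  Stage 2: F_2 = 10^(1.24/10) = 1.330, G_2 = 10^(12.3/10) = 16.98
  Stage 3: F_3 = 10^(3.72/10) = 2.355, G_3 = 10^(17.6/10) = 57.54
  Stage 4: F_4 = 10^(8.63/10) = 7.295, G_4 = 10^(−6.21/10) = 0.2393
Friis cascade:
  F = 2.099 + (1.330 − 1)/0.4764 + (2.355 − 1)/8.091 + (7.295 − 1)/465.6 = 2.974
NF = 10 log₁₀(2.974) = 4.73 dB

4.73 dB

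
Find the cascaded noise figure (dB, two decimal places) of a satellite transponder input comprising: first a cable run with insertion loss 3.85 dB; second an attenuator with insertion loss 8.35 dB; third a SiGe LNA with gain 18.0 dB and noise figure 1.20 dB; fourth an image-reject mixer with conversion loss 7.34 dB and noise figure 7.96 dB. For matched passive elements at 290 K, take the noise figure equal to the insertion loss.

13.67 dB

Convert to linear (a loss of L dB is a gain of −L dB): F_i = 10^(NF_i/10), G_i = 10^(G_i,dB/10)
  Stage 1: F_1 = 10^(3.85/10) = 2.427, G_1 = 10^(−3.85/10) = 0.4121
  Stage 2: F_2 = 10^(8.35/10) = 6.839, G_2 = 10^(−8.35/10) = 0.1462
  Stage 3: F_3 = 10^(1.20/10) = 1.318, G_3 = 10^(18.0/10) = 63.10
  Stage 4: F_4 = 10^(7.96/10) = 6.252, G_4 = 10^(−7.34/10) = 0.1845
Friis cascade:
  F = 2.427 + (6.839 − 1)/0.4121 + (1.318 − 1)/0.06026 + (6.252 − 1)/3.802 = 23.26
NF = 10 log₁₀(23.26) = 13.67 dB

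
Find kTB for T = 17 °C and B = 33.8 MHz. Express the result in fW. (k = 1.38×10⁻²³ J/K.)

T = 17 °C + 273.15 = 290.15 K
P_n = kTB = 1.38×10⁻²³ × 290.15 × 3.38×10⁷ = 1.35×10⁻¹³ W = 135 fW

135 fW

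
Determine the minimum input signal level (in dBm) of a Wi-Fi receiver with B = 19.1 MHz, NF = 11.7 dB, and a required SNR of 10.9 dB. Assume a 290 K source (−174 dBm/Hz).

Sensitivity = −174 + 10 log₁₀(B) + NF + SNR_min
= −174 + 72.81 + 11.7 + 10.9
= −78.59 dBm → −78.6 dBm

−78.6 dBm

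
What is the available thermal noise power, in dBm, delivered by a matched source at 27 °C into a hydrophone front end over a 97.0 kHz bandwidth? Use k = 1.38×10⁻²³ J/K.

−124.0 dBm

T = 27 °C + 273.15 = 300.15 K
P_n = kTB = 1.38×10⁻²³ × 300.15 × 9.70×10⁴ = 4.02×10⁻¹⁶ W
In dBm: 10 log₁₀(4.02×10⁻¹⁶ / 10⁻³) = −124.0 dBm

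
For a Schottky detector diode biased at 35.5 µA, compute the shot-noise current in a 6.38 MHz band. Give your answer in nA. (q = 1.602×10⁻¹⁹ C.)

8.52 nA

I_n = √(2qI·B)
2qI·B = 2 × 1.602×10⁻¹⁹ × 3.55×10⁻⁵ × 6.38×10⁶ = 7.26×10⁻¹⁷ A²
I_n = √(7.26×10⁻¹⁷) = 8.52×10⁻⁹ A = 8.52 nA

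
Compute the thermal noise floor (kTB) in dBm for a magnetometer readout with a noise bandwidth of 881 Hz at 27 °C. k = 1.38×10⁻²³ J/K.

−144.4 dBm

T = 27 °C + 273.15 = 300.15 K
P_n = kTB = 1.38×10⁻²³ × 300.15 × 8.81×10² = 3.65×10⁻¹⁸ W
In dBm: 10 log₁₀(3.65×10⁻¹⁸ / 10⁻³) = −144.4 dBm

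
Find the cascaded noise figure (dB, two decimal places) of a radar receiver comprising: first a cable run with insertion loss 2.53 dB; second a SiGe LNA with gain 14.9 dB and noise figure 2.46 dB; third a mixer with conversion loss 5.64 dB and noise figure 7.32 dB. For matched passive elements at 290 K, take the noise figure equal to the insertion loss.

Convert to linear (a loss of L dB is a gain of −L dB): F_i = 10^(NF_i/10), G_i = 10^(G_i,dB/10)
  Stage 1: F_1 = 10^(2.53/10) = 1.791, G_1 = 10^(−2.53/10) = 0.5585
  Stage 2: F_2 = 10^(2.46/10) = 1.762, G_2 = 10^(14.9/10) = 30.90
  Stage 3: F_3 = 10^(7.32/10) = 5.395, G_3 = 10^(−5.64/10) = 0.2729
Friis cascade:
  F = 1.791 + (1.762 − 1)/0.5585 + (5.395 − 1)/17.26 = 3.410
NF = 10 log₁₀(3.410) = 5.33 dB

5.33 dB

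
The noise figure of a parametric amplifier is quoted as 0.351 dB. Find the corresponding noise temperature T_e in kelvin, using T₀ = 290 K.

F = 10^(0.351/10) = 1.08418
T_e = (F − 1)·T₀ = (1.08418 − 1) × 290 = 24.4 K

24.4 K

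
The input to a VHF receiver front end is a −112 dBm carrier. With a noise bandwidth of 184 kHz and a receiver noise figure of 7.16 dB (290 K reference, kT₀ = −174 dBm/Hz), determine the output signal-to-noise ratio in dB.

2.2 dB

Noise floor: N = −174 + 10 log₁₀(B) + NF
10 log₁₀(1.84×10⁵) = 52.65 dB
N = −174 + 52.65 + 7.16 = −114.19 dBm
SNR = P_sig − N = −112 − (−114.19) = 2.19 dB → 2.2 dB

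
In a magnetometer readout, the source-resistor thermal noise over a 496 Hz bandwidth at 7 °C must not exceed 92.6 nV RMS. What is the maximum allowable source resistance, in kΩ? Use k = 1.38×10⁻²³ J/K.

T = 7 °C + 273.15 = 280.15 K
Johnson–Nyquist: V_n = √(4kTRB) ⇒ R = V_n² / (4kTB)
4kTB = 4 × 1.38×10⁻²³ × 280.15 × 4.96×10² = 7.67×10⁻¹⁸
R = (9.26×10⁻⁸)² / 7.67×10⁻¹⁸ = 1.12×10³ Ω = 1.12 kΩ

1.12 kΩ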